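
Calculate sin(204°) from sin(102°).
sin(204°) = 2 sin 102° cos 102° = -0.4067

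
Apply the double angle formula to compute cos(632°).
cos(632°) = cos²316° - sin²316° = 0.0349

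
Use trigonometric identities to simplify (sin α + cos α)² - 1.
(sin α + cos α)² - 1 = sin(2α) (using Pythagorean + double angle)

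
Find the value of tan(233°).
tan(233°) = 1.327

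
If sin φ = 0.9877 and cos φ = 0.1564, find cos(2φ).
cos(2φ) = cos²φ - sin²φ = -0.9511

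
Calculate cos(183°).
cos(183°) = -0.9986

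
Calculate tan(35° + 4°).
tan(35° + 4°) = (tan 35° + tan 4°)/(1 - tan 35° tan 4°) = 0.8098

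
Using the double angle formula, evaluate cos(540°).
cos(540°) = 2cos²270° - 1 = -1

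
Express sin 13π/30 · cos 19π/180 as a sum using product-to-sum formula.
sin 13π/30 cos 19π/180 = (1/2)[sin(13π/30+19π/180) + sin(13π/30-19π/180)]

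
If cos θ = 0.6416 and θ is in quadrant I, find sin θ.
sin θ = 0.767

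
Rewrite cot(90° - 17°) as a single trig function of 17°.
cot(90° - 17°) = tan(17°)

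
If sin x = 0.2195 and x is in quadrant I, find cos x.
cos x = 0.9756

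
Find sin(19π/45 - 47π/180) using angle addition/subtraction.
sin(19π/45 - 47π/180) = sin 19π/45 cos 47π/180 - cos 19π/45 sin 47π/180 = 0.4848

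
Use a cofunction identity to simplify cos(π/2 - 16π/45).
cos(π/2 - 16π/45) = sin(16π/45)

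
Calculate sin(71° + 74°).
sin(71° + 74°) = sin 71° cos 74° + cos 71° sin 74° = 0.5736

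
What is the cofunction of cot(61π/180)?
cot(61π/180) = tan(π/2 - 61π/180) = tan(29π/180)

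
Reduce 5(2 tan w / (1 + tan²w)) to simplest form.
5(2 tan w / (1 + tan²w)) = 5(sin(2w)) (using Double angle)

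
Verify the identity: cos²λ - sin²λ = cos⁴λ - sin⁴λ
RHS = (cos²λ - sin²λ)(cos²λ + sin²λ) = (cos²λ - sin²λ) · 1 = cos²λ - sin²λ = LHS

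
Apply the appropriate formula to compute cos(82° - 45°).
cos(82° - 45°) = cos 82° cos 45° + sin 82° sin 45° = 0.7986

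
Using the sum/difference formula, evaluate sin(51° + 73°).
sin(51° + 73°) = sin 51° cos 73° + cos 51° sin 73° = 0.829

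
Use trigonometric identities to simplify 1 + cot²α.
1 + cot²α = csc²α (using Pythagorean identity)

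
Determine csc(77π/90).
csc(77π/90) = 2.281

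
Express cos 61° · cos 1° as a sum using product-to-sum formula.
cos 61° cos 1° = (1/2)[cos(61°-1°) + cos(61°+1°)]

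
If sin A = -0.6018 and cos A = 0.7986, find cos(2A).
cos(2A) = cos²A - sin²A = 0.2756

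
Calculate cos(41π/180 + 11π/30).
cos(41π/180 + 11π/30) = cos 41π/180 cos 11π/30 - sin 41π/180 sin 11π/30 = -0.2924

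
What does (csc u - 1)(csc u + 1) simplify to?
(csc u - 1)(csc u + 1) = cot²u (using Diff. of squares)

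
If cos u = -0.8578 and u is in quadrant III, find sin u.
sin u = -0.514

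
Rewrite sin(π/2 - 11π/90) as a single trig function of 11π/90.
sin(π/2 - 11π/90) = cos(11π/90)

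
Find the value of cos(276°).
cos(276°) = 0.1045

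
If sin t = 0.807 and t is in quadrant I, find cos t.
cos t = 0.5906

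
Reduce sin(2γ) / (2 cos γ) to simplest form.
sin(2γ) / (2 cos γ) = sin γ (using Double angle)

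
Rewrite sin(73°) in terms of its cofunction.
sin(73°) = cos(90° - 73°) = cos(17°)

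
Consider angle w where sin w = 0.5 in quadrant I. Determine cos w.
cos w = √(1 - sin²w) = 0.866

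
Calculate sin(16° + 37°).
sin(16° + 37°) = sin 16° cos 37° + cos 16° sin 37° = 0.7986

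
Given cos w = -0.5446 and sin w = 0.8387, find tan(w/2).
tan(w/2) = sin w / (1 + cos w) = 1.842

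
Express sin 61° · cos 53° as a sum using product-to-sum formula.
sin 61° cos 53° = (1/2)[sin(61°+53°) + sin(61°-53°)]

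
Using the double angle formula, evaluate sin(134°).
sin(134°) = 2 sin 67° cos 67° = 0.7193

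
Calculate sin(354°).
sin(354°) = -0.1045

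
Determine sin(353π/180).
sin(353π/180) = -0.1219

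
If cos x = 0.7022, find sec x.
sec x = 1/cos x = 1.424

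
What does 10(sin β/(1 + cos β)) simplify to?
10(sin β/(1 + cos β)) = 10(tan(β/2)) (using Half angle)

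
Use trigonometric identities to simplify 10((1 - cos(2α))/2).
10((1 - cos(2α))/2) = 10(sin²α) (using Power reduction)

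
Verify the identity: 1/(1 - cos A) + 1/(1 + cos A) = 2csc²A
LHS = [(1 + cos A) + (1 - cos A)] / [(1 - cos A)(1 + cos A)] = 2/(1 - cos²A) = 2/sin²A = 2csc²A = RHS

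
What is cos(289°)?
cos(289°) = 0.3256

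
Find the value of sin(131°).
sin(131°) = 0.7547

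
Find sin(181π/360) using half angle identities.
sin(181π/360) = √((1 - cos 181π/180)/2) = 1.0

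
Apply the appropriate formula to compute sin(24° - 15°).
sin(24° - 15°) = sin 24° cos 15° - cos 24° sin 15° = 0.1564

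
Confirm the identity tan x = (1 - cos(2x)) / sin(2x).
RHS = 2sin²x / (2 sin x cos x) = sin x/cos x = tan x = LHS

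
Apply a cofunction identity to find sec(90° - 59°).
sec(90° - 59°) = csc(59°) = 1.167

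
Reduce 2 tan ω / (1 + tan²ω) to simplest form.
2 tan ω / (1 + tan²ω) = sin(2ω) (using Double angle)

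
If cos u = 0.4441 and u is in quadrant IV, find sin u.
sin u = -0.896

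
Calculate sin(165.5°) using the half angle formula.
sin(165.5°) = √((1 - cos 331°)/2) = 0.2504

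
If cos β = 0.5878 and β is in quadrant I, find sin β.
sin β = 0.809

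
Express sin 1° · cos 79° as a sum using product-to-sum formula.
sin 1° cos 79° = (1/2)[sin(1°+79°) + sin(1°-79°)]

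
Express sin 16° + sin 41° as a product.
sin 16° + sin 41° = 2 sin(28.5°) cos(-12.5°)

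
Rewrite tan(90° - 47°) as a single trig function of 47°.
tan(90° - 47°) = cot(47°)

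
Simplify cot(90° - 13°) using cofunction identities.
cot(90° - 13°) = tan(13°)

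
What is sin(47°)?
sin(47°) = 0.7314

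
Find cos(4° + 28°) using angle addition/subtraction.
cos(4° + 28°) = cos 4° cos 28° - sin 4° sin 28° = 0.848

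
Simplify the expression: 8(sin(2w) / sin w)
8(sin(2w) / sin w) = 8(2 cos w) (using Double angle)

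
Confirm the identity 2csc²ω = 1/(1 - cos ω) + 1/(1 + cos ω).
RHS = [(1 + cos ω) + (1 - cos ω)] / [(1 - cos ω)(1 + cos ω)] = 2/(1 - cos²ω) = 2/sin²ω = 2csc²ω = LHS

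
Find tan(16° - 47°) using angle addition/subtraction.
tan(16° - 47°) = (tan 16° - tan 47°)/(1 + tan 16° tan 47°) = -0.6009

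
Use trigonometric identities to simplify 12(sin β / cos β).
12(sin β / cos β) = 12(tan β) (using Quotient identity)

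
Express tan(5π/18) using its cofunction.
tan(5π/18) = cot(π/2 - 5π/18) = cot(2π/9)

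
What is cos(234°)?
cos(234°) = -0.5878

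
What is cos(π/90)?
cos(π/90) = 0.9994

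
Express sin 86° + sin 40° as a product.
sin 86° + sin 40° = 2 sin(63°) cos(23°)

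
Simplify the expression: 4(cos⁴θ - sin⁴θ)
4(cos⁴θ - sin⁴θ) = 4(cos(2θ)) (using Factoring + double angle)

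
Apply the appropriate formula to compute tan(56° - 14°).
tan(56° - 14°) = (tan 56° - tan 14°)/(1 + tan 56° tan 14°) = 0.9004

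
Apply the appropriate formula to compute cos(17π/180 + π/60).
cos(17π/180 + π/60) = cos 17π/180 cos π/60 - sin 17π/180 sin π/60 = 0.9397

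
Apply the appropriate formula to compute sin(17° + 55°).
sin(17° + 55°) = sin 17° cos 55° + cos 17° sin 55° = 0.9511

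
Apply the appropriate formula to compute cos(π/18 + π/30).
cos(π/18 + π/30) = cos π/18 cos π/30 - sin π/18 sin π/30 = 0.9613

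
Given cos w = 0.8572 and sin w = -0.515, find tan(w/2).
tan(w/2) = sin w / (1 + cos w) = -0.2773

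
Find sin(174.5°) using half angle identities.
sin(174.5°) = √((1 - cos 349°)/2) = 0.09585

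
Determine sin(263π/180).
sin(263π/180) = -0.9925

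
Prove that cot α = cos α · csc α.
RHS = cos α · (1/sin α) = cos α/sin α = cot α = LHS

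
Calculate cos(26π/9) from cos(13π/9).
cos(26π/9) = cos²13π/9 - sin²13π/9 = -0.9397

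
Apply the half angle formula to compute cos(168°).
cos(168°) = -√((1 + cos 336°)/2) = -0.9781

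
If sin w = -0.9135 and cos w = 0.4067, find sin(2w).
sin(2w) = 2 sin w cos w = -0.743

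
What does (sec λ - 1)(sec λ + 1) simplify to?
(sec λ - 1)(sec λ + 1) = tan²λ (using Diff. of squares)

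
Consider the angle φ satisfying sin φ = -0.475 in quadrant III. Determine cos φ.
cos φ = ±√(1 - sin²φ) = -0.88 (negative in QIII)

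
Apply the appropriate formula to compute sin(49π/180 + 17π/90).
sin(49π/180 + 17π/90) = sin 49π/180 cos 17π/90 + cos 49π/180 sin 17π/90 = 0.9925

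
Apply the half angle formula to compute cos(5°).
cos(5°) = √((1 + cos 10°)/2) = 0.9962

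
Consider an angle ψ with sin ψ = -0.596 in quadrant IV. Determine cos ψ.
cos ψ = √(1 - sin²ψ) = 0.803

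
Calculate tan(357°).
tan(357°) = -0.05241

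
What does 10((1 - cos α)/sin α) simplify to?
10((1 - cos α)/sin α) = 10(tan(α/2)) (using Half angle)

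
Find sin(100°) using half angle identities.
sin(100°) = √((1 - cos 200°)/2) = 0.9848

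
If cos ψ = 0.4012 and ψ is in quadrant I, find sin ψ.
sin ψ = 0.916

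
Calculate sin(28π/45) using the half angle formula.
sin(28π/45) = √((1 - cos 56π/45)/2) = 0.9272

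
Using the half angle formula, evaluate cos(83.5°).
cos(83.5°) = √((1 + cos 167°)/2) = 0.1132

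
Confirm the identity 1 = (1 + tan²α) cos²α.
RHS = sec²α · cos²α = (1/cos²α) · cos²α = 1 = LHS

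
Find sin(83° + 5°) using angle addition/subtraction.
sin(83° + 5°) = sin 83° cos 5° + cos 83° sin 5° = 0.9994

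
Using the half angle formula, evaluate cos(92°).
cos(92°) = -√((1 + cos 184°)/2) = -0.0349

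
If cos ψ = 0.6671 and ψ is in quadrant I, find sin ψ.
sin ψ = 0.745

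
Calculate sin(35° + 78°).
sin(35° + 78°) = sin 35° cos 78° + cos 35° sin 78° = 0.9205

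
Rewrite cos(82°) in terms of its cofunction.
cos(82°) = sin(90° - 82°) = sin(8°)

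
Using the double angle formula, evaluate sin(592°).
sin(592°) = 2 sin 296° cos 296° = -0.788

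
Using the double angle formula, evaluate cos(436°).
cos(436°) = cos²218° - sin²218° = 0.2419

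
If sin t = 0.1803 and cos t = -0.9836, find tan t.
tan t = sin t / cos t = -0.1833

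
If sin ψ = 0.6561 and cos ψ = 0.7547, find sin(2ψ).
sin(2ψ) = 2 sin ψ cos ψ = 0.9903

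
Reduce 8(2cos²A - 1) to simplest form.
8(2cos²A - 1) = 8(cos(2A)) (using Double angle)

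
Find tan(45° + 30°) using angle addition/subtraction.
tan(45° + 30°) = (tan 45° + tan 30°)/(1 - tan 45° tan 30°) = 2+√3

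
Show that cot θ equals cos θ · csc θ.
RHS = cos θ · (1/sin θ) = cos θ/sin θ = cot θ = LHS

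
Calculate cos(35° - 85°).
cos(35° - 85°) = cos 35° cos 85° + sin 35° sin 85° = 0.6428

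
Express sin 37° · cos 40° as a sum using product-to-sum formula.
sin 37° cos 40° = (1/2)[sin(37°+40°) + sin(37°-40°)]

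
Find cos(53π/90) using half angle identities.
cos(53π/90) = -√((1 + cos 53π/45)/2) = -0.2756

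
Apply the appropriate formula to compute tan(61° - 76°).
tan(61° - 76°) = (tan 61° - tan 76°)/(1 + tan 61° tan 76°) = -(2-√3)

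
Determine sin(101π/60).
sin(101π/60) = -0.8387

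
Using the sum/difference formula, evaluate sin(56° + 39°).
sin(56° + 39°) = sin 56° cos 39° + cos 56° sin 39° = 0.9962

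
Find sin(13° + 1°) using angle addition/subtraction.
sin(13° + 1°) = sin 13° cos 1° + cos 13° sin 1° = 0.2419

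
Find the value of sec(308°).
sec(308°) = 1.624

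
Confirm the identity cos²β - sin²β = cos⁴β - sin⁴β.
RHS = (cos²β - sin²β)(cos²β + sin²β) = (cos²β - sin²β) · 1 = cos²β - sin²β = LHS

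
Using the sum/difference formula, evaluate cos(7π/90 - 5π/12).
cos(7π/90 - 5π/12) = cos 7π/90 cos 5π/12 + sin 7π/90 sin 5π/12 = 0.4848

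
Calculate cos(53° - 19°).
cos(53° - 19°) = cos 53° cos 19° + sin 53° sin 19° = 0.829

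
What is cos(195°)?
cos(195°) = -(√6+√2)/4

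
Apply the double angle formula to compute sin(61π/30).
sin(61π/30) = 2 sin 61π/60 cos 61π/60 = 0.1045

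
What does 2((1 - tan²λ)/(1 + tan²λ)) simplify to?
2((1 - tan²λ)/(1 + tan²λ)) = 2(cos(2λ)) (using Double angle)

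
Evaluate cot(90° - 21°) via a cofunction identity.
cot(90° - 21°) = tan(21°) = 0.3839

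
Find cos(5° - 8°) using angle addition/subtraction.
cos(5° - 8°) = cos 5° cos 8° + sin 5° sin 8° = 0.9986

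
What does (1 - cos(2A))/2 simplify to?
(1 - cos(2A))/2 = sin²A (using Power reduction)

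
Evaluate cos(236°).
cos(236°) = -0.5592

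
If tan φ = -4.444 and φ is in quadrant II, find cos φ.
cos φ = -0.2195 (using tan²φ + 1 = sec²φ)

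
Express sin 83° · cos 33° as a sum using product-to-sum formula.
sin 83° cos 33° = (1/2)[sin(83°+33°) + sin(83°-33°)]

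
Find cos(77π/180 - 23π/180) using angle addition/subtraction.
cos(77π/180 - 23π/180) = cos 77π/180 cos 23π/180 + sin 77π/180 sin 23π/180 = 0.5878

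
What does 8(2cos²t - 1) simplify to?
8(2cos²t - 1) = 8(cos(2t)) (using Double angle)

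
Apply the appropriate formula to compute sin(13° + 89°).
sin(13° + 89°) = sin 13° cos 89° + cos 13° sin 89° = 0.9781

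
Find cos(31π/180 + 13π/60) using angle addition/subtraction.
cos(31π/180 + 13π/60) = cos 31π/180 cos 13π/60 - sin 31π/180 sin 13π/60 = 0.342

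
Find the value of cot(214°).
cot(214°) = 1.483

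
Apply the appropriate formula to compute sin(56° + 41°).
sin(56° + 41°) = sin 56° cos 41° + cos 56° sin 41° = 0.9925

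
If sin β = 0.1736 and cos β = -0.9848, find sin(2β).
sin(2β) = 2 sin β cos β = -0.3419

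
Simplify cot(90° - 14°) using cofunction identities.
cot(90° - 14°) = tan(14°)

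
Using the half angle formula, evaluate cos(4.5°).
cos(4.5°) = √((1 + cos 9°)/2) = 0.9969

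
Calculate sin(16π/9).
sin(16π/9) = -0.6428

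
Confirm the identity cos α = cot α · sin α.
RHS = (cos α/sin α) · sin α = cos α = LHS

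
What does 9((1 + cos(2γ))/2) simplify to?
9((1 + cos(2γ))/2) = 9(cos²γ) (using Power reduction)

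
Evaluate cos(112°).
cos(112°) = -0.3746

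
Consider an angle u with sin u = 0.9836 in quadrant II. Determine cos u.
cos u = ±√(1 - sin²u) = -0.1804 (negative in QII)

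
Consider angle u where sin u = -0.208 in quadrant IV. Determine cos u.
cos u = √(1 - sin²u) = 0.9781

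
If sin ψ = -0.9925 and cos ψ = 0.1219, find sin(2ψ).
sin(2ψ) = 2 sin ψ cos ψ = -0.242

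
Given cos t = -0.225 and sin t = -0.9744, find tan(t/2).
tan(t/2) = sin t / (1 + cos t) = -1.257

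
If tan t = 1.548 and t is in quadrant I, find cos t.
cos t = 0.5426 (using tan²t + 1 = sec²t)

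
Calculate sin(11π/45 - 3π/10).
sin(11π/45 - 3π/10) = sin 11π/45 cos 3π/10 - cos 11π/45 sin 3π/10 = -0.1736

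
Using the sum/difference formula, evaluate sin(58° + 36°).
sin(58° + 36°) = sin 58° cos 36° + cos 58° sin 36° = 0.9976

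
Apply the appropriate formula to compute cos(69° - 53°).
cos(69° - 53°) = cos 69° cos 53° + sin 69° sin 53° = 0.9613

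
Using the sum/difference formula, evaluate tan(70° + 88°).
tan(70° + 88°) = (tan 70° + tan 88°)/(1 - tan 70° tan 88°) = -0.404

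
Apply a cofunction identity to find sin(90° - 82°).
sin(90° - 82°) = cos(82°) = 0.1392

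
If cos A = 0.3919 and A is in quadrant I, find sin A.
sin A = 0.92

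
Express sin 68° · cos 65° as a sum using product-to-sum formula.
sin 68° cos 65° = (1/2)[sin(68°+65°) + sin(68°-65°)]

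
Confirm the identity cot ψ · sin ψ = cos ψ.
LHS = (cos ψ/sin ψ) · sin ψ = cos ψ = RHS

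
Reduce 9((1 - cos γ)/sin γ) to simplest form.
9((1 - cos γ)/sin γ) = 9(tan(γ/2)) (using Half angle)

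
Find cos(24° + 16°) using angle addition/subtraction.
cos(24° + 16°) = cos 24° cos 16° - sin 24° sin 16° = 0.766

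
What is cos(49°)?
cos(49°) = 0.6561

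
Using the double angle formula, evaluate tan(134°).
tan(134°) = 2 tan 67° / (1 - tan²67°) = -1.036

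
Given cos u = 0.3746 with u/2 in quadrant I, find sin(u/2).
sin(u/2) = ±√((1 - cos u)/2); positive since u/2 ∈ QI, so sin(u/2) = 0.5592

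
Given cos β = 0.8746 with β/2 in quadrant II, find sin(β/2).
sin(β/2) = ±√((1 - cos β)/2); positive since β/2 ∈ QII, so sin(β/2) = 0.2504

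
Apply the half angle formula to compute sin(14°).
sin(14°) = √((1 - cos 28°)/2) = 0.2419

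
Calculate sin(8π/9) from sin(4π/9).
sin(8π/9) = 2 sin 4π/9 cos 4π/9 = 0.342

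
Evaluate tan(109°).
tan(109°) = -2.904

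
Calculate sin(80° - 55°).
sin(80° - 55°) = sin 80° cos 55° - cos 80° sin 55° = 0.4226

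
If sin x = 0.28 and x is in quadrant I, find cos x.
cos x = 0.96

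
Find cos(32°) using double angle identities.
cos(32°) = cos²16° - sin²16° = 0.848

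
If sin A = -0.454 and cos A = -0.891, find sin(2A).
sin(2A) = 2 sin A cos A = 0.809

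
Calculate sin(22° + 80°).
sin(22° + 80°) = sin 22° cos 80° + cos 22° sin 80° = 0.9781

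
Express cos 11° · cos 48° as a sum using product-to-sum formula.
cos 11° cos 48° = (1/2)[cos(11°-48°) + cos(11°+48°)]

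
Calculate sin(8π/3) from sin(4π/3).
sin(8π/3) = 2 sin 4π/3 cos 4π/3 = √3/2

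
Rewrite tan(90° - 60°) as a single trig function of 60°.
tan(90° - 60°) = cot(60°)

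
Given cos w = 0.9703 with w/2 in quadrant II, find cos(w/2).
cos(w/2) = ±√((1 + cos w)/2); negative since w/2 ∈ QII, so cos(w/2) = -0.9925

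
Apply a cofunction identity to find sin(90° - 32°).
sin(90° - 32°) = cos(32°) = 0.848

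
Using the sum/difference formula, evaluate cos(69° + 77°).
cos(69° + 77°) = cos 69° cos 77° - sin 69° sin 77° = -0.829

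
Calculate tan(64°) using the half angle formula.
tan(64°) = sin 128° / (1 + cos 128°) = 2.05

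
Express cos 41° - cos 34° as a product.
cos 41° - cos 34° = -2 sin(37.5°) sin(3.5°)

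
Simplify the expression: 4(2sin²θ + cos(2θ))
4(2sin²θ + cos(2θ)) = 4 (using Double angle)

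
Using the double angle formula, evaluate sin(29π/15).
sin(29π/15) = 2 sin 29π/30 cos 29π/30 = -0.2079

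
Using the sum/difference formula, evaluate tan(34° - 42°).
tan(34° - 42°) = (tan 34° - tan 42°)/(1 + tan 34° tan 42°) = -0.1405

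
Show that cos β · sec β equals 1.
LHS = cos β · (1/cos β) = 1 = RHS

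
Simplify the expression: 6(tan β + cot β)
6(tan β + cot β) = 6(sec β csc β) (using Quotient identities)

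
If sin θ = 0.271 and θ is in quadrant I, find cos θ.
cos θ = 0.9626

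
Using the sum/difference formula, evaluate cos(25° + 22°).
cos(25° + 22°) = cos 25° cos 22° - sin 25° sin 22° = 0.682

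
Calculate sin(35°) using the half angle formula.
sin(35°) = √((1 - cos 70°)/2) = 0.5736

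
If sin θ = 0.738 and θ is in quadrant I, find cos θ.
cos θ = 0.6748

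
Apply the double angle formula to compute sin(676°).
sin(676°) = 2 sin 338° cos 338° = -0.6947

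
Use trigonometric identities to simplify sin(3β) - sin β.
sin(3β) - sin β = 2 cos(2β) sin β (using Sum-to-product)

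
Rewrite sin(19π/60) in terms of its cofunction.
sin(19π/60) = cos(π/2 - 19π/60) = cos(11π/60)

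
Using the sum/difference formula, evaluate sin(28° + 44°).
sin(28° + 44°) = sin 28° cos 44° + cos 28° sin 44° = 0.9511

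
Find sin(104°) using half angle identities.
sin(104°) = √((1 - cos 208°)/2) = 0.9703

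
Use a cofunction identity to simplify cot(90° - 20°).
cot(90° - 20°) = tan(20°)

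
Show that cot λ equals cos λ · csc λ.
RHS = cos λ · (1/sin λ) = cos λ/sin λ = cot λ = LHS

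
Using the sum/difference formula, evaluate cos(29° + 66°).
cos(29° + 66°) = cos 29° cos 66° - sin 29° sin 66° = -0.08716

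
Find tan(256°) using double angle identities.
tan(256°) = 2 tan 128° / (1 - tan²128°) = 4.011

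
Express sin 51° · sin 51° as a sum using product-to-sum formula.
sin 51° sin 51° = (1/2)[cos(51°-51°) - cos(51°+51°)]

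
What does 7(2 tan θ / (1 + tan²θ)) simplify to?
7(2 tan θ / (1 + tan²θ)) = 7(sin(2θ)) (using Double angle)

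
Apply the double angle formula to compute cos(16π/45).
cos(16π/45) = cos²8π/45 - sin²8π/45 = 0.4384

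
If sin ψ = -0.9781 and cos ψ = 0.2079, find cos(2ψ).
cos(2ψ) = cos²ψ - sin²ψ = -0.9135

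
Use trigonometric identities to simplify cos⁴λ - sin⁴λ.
cos⁴λ - sin⁴λ = cos(2λ) (using Factoring + double angle)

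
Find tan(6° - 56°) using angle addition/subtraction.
tan(6° - 56°) = (tan 6° - tan 56°)/(1 + tan 6° tan 56°) = -1.192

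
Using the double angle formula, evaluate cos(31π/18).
cos(31π/18) = cos²31π/36 - sin²31π/36 = 0.6428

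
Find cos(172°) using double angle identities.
cos(172°) = cos²86° - sin²86° = -0.9903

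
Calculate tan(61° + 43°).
tan(61° + 43°) = (tan 61° + tan 43°)/(1 - tan 61° tan 43°) = -4.011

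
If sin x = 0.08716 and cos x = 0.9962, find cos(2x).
cos(2x) = cos²x - sin²x = 0.9848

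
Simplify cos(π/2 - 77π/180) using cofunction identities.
cos(π/2 - 77π/180) = sin(77π/180)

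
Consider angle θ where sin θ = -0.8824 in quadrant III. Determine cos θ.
cos θ = ±√(1 - sin²θ) = -0.4705 (negative in QIII)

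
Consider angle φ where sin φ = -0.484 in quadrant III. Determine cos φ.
cos φ = ±√(1 - sin²φ) = -0.8751 (negative in QIII)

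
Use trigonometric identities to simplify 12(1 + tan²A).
12(1 + tan²A) = 12(sec²A) (using Pythagorean identity)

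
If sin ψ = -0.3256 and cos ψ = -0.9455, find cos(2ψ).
cos(2ψ) = cos²ψ - sin²ψ = 0.788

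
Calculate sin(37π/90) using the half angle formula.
sin(37π/90) = √((1 - cos 37π/45)/2) = 0.9613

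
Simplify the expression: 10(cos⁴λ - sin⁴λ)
10(cos⁴λ - sin⁴λ) = 10(cos(2λ)) (using Factoring + double angle)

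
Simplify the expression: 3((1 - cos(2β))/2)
3((1 - cos(2β))/2) = 3(sin²β) (using Power reduction)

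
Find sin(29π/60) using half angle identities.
sin(29π/60) = √((1 - cos 29π/30)/2) = 0.9986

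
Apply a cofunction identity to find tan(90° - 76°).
tan(90° - 76°) = cot(76°) = 0.2493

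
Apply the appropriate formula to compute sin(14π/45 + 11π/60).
sin(14π/45 + 11π/60) = sin 14π/45 cos 11π/60 + cos 14π/45 sin 11π/60 = 0.9998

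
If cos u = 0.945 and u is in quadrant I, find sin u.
sin u = 0.3271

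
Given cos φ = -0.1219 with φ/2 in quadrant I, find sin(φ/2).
sin(φ/2) = ±√((1 - cos φ)/2); positive since φ/2 ∈ QI, so sin(φ/2) = 0.749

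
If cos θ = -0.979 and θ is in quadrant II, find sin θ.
sin θ = 0.2039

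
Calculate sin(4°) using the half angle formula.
sin(4°) = √((1 - cos 8°)/2) = 0.06976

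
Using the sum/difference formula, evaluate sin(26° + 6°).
sin(26° + 6°) = sin 26° cos 6° + cos 26° sin 6° = 0.5299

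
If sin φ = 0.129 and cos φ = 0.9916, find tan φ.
tan φ = sin φ / cos φ = 0.1301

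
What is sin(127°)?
sin(127°) = 0.7986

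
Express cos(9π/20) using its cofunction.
cos(9π/20) = sin(π/2 - 9π/20) = sin(π/20)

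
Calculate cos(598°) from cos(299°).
cos(598°) = 1 - 2sin²299° = -0.5299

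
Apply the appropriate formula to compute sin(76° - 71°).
sin(76° - 71°) = sin 76° cos 71° - cos 76° sin 71° = 0.08716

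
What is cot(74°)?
cot(74°) = 0.2867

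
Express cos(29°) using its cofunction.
cos(29°) = sin(90° - 29°) = sin(61°)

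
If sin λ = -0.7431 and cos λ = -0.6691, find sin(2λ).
sin(2λ) = 2 sin λ cos λ = 0.9944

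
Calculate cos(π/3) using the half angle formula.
cos(π/3) = √((1 + cos 2π/3)/2) = 1/2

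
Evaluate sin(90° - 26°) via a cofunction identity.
sin(90° - 26°) = cos(26°) = 0.8988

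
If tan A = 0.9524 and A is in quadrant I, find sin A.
sin A = 0.6897 (using tan²A + 1 = sec²A)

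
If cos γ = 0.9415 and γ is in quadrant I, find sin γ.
sin γ = 0.337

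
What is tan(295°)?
tan(295°) = -2.145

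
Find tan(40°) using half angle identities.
tan(40°) = sin 80° / (1 + cos 80°) = 0.8391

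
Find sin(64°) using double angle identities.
sin(64°) = 2 sin 32° cos 32° = 0.8988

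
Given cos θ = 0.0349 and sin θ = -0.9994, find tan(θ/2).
tan(θ/2) = sin θ / (1 + cos θ) = -0.9657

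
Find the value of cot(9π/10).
cot(9π/10) = -3.078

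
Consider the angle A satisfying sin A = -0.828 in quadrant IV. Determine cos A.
cos A = √(1 - sin²A) = 0.5607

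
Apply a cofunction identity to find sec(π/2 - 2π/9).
sec(π/2 - 2π/9) = csc(2π/9) = 1.556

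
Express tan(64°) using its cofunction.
tan(64°) = cot(90° - 64°) = cot(26°)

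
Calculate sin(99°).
sin(99°) = 0.9877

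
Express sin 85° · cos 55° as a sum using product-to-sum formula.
sin 85° cos 55° = (1/2)[sin(85°+55°) + sin(85°-55°)]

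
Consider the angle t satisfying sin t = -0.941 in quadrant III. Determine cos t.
cos t = ±√(1 - sin²t) = -0.3384 (negative in QIII)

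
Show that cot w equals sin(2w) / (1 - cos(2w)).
RHS = 2 sin w cos w / (2sin²w) = cos w/sin w = cot w = LHS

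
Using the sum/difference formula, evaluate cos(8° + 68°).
cos(8° + 68°) = cos 8° cos 68° - sin 8° sin 68° = 0.2419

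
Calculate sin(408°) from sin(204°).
sin(408°) = 2 sin 204° cos 204° = 0.7431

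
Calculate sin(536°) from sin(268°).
sin(536°) = 2 sin 268° cos 268° = 0.06976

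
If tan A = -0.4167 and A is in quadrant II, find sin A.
sin A = 0.3846 (using tan²A + 1 = sec²A)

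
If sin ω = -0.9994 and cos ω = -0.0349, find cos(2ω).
cos(2ω) = cos²ω - sin²ω = -0.9976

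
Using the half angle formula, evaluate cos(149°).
cos(149°) = -√((1 + cos 298°)/2) = -0.8572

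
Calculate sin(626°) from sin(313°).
sin(626°) = 2 sin 313° cos 313° = -0.9976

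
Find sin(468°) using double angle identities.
sin(468°) = 2 sin 234° cos 234° = 0.9511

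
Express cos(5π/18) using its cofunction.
cos(5π/18) = sin(π/2 - 5π/18) = sin(2π/9)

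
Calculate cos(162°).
cos(162°) = -0.9511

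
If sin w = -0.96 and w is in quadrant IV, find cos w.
cos w = 0.28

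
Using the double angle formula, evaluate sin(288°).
sin(288°) = 2 sin 144° cos 144° = -0.9511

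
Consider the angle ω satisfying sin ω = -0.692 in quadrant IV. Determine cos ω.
cos ω = √(1 - sin²ω) = 0.7219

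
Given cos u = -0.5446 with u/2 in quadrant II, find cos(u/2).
cos(u/2) = ±√((1 + cos u)/2); negative since u/2 ∈ QII, so cos(u/2) = -0.4772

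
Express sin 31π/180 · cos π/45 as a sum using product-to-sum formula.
sin 31π/180 cos π/45 = (1/2)[sin(31π/180+π/45) + sin(31π/180-π/45)]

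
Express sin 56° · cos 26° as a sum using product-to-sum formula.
sin 56° cos 26° = (1/2)[sin(56°+26°) + sin(56°-26°)]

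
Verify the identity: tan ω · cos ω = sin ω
LHS = (sin ω/cos ω) · cos ω = sin ω = RHS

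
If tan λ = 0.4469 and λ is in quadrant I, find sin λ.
sin λ = 0.408 (using tan²λ + 1 = sec²λ)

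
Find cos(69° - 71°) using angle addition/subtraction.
cos(69° - 71°) = cos 69° cos 71° + sin 69° sin 71° = 0.9994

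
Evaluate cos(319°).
cos(319°) = 0.7547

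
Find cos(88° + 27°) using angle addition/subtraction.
cos(88° + 27°) = cos 88° cos 27° - sin 88° sin 27° = -0.4226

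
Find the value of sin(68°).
sin(68°) = 0.9272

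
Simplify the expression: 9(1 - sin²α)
9(1 - sin²α) = 9(cos²α) (using Pythagorean identity)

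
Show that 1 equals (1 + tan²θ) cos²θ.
RHS = sec²θ · cos²θ = (1/cos²θ) · cos²θ = 1 = LHS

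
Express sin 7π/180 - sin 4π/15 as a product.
sin 7π/180 - sin 4π/15 = 2 cos(11π/72) sin(-41π/360)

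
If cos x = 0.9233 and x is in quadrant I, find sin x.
sin x = 0.3841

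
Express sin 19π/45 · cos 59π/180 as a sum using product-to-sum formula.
sin 19π/45 cos 59π/180 = (1/2)[sin(19π/45+59π/180) + sin(19π/45-59π/180)]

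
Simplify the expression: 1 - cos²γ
1 - cos²γ = sin²γ (using Pythagorean identity)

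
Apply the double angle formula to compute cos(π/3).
cos(π/3) = cos²π/6 - sin²π/6 = 1/2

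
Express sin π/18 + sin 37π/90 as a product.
sin π/18 + sin 37π/90 = 2 sin(7π/30) cos(-8π/45)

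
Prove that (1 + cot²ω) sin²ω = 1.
LHS = csc²ω · sin²ω = (1/sin²ω) · sin²ω = 1 = RHS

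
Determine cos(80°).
cos(80°) = 0.1736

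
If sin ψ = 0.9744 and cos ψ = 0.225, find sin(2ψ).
sin(2ψ) = 2 sin ψ cos ψ = 0.4385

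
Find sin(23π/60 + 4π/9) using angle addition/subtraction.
sin(23π/60 + 4π/9) = sin 23π/60 cos 4π/9 + cos 23π/60 sin 4π/9 = 0.515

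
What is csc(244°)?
csc(244°) = -1.113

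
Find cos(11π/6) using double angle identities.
cos(11π/6) = cos²11π/12 - sin²11π/12 = √3/2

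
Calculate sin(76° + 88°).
sin(76° + 88°) = sin 76° cos 88° + cos 76° sin 88° = 0.2756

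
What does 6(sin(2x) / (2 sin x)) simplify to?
6(sin(2x) / (2 sin x)) = 6(cos x) (using Double angle)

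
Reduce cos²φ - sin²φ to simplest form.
cos²φ - sin²φ = cos(2φ) (using Double angle)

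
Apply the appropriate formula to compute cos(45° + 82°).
cos(45° + 82°) = cos 45° cos 82° - sin 45° sin 82° = -0.6018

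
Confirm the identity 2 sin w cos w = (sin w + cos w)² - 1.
RHS = sin²w + 2 sin w cos w + cos²w - 1 = (sin²w + cos²w) + 2 sin w cos w - 1 = 1 + 2 sin w cos w - 1 = 2 sin w cos w = LHS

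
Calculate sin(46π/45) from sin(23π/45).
sin(46π/45) = 2 sin 23π/45 cos 23π/45 = -0.06976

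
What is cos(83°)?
cos(83°) = 0.1219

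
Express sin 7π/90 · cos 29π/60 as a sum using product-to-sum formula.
sin 7π/90 cos 29π/60 = (1/2)[sin(7π/90+29π/60) + sin(7π/90-29π/60)]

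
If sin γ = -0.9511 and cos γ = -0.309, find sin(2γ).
sin(2γ) = 2 sin γ cos γ = 0.5878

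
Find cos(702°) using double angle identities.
cos(702°) = cos²351° - sin²351° = 0.9511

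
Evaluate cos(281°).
cos(281°) = 0.1908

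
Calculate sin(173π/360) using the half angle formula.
sin(173π/360) = √((1 - cos 173π/180)/2) = 0.9981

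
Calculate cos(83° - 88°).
cos(83° - 88°) = cos 83° cos 88° + sin 83° sin 88° = 0.9962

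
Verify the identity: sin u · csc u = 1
LHS = sin u · (1/sin u) = 1 = RHS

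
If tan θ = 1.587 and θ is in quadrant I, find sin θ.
sin θ = 0.846 (using tan²θ + 1 = sec²θ)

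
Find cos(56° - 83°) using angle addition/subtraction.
cos(56° - 83°) = cos 56° cos 83° + sin 56° sin 83° = 0.891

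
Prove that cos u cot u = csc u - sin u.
RHS = 1/sin u - sin u = (1 - sin²u)/sin u = cos²u/sin u = cos u · (cos u/sin u) = cos u cot u = LHS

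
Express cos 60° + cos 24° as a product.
cos 60° + cos 24° = 2 cos(42°) cos(18°)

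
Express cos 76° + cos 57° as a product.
cos 76° + cos 57° = 2 cos(66.5°) cos(9.5°)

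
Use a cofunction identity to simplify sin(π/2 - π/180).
sin(π/2 - π/180) = cos(π/180)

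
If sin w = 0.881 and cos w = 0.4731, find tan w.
tan w = sin w / cos w = 1.862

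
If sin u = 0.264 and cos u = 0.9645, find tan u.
tan u = sin u / cos u = 0.2737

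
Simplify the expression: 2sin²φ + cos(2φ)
2sin²φ + cos(2φ) = 1 (using Double angle)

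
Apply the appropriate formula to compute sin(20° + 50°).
sin(20° + 50°) = sin 20° cos 50° + cos 20° sin 50° = 0.9397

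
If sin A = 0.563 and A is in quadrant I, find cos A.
cos A = 0.8265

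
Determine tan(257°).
tan(257°) = 4.331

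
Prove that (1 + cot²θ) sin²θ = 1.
LHS = csc²θ · sin²θ = (1/sin²θ) · sin²θ = 1 = RHS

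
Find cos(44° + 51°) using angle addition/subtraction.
cos(44° + 51°) = cos 44° cos 51° - sin 44° sin 51° = -0.08716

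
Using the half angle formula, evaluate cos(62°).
cos(62°) = √((1 + cos 124°)/2) = 0.4695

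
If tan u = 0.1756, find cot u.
cot u = 1/tan u = 5.695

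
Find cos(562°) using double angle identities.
cos(562°) = cos²281° - sin²281° = -0.9272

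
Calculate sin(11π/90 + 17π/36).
sin(11π/90 + 17π/36) = sin 11π/90 cos 17π/36 + cos 11π/90 sin 17π/36 = 0.9563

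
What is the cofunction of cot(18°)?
cot(18°) = tan(90° - 18°) = tan(72°)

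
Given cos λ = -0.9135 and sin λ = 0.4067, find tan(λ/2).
tan(λ/2) = sin λ / (1 + cos λ) = 4.702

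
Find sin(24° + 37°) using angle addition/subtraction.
sin(24° + 37°) = sin 24° cos 37° + cos 24° sin 37° = 0.8746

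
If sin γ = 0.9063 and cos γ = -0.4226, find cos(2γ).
cos(2γ) = cos²γ - sin²γ = -0.6428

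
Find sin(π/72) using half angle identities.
sin(π/72) = √((1 - cos π/36)/2) = 0.04362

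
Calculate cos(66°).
cos(66°) = 0.4067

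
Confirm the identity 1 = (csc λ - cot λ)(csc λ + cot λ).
RHS = csc²λ - cot²λ = (1 + cot²λ) - cot²λ = 1 = LHS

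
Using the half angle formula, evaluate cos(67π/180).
cos(67π/180) = √((1 + cos 67π/90)/2) = 0.3907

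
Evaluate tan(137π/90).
tan(137π/90) = -14.3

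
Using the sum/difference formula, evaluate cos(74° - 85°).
cos(74° - 85°) = cos 74° cos 85° + sin 74° sin 85° = 0.9816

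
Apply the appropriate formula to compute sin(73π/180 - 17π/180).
sin(73π/180 - 17π/180) = sin 73π/180 cos 17π/180 - cos 73π/180 sin 17π/180 = 0.829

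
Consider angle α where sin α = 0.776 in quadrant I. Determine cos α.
cos α = √(1 - sin²α) = 0.6307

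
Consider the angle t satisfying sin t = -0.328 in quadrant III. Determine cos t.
cos t = ±√(1 - sin²t) = -0.9447 (negative in QIII)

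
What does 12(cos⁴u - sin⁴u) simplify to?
12(cos⁴u - sin⁴u) = 12(cos(2u)) (using Factoring + double angle)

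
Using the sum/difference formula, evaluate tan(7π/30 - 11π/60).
tan(7π/30 - 11π/60) = (tan 7π/30 - tan 11π/60)/(1 + tan 7π/30 tan 11π/60) = 0.1584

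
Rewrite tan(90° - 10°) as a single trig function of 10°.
tan(90° - 10°) = cot(10°)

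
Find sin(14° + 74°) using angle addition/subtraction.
sin(14° + 74°) = sin 14° cos 74° + cos 14° sin 74° = 0.9994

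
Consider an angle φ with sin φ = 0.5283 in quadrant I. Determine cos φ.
cos φ = √(1 - sin²φ) = 0.8491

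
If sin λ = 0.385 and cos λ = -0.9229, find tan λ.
tan λ = sin λ / cos λ = -0.4172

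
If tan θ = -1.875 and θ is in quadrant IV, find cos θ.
cos θ = 0.4706 (using tan²θ + 1 = sec²θ)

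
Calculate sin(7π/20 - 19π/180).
sin(7π/20 - 19π/180) = sin 7π/20 cos 19π/180 - cos 7π/20 sin 19π/180 = 0.6947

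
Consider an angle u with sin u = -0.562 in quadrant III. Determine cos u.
cos u = ±√(1 - sin²u) = -0.8271 (negative in QIII)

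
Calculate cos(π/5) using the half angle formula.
cos(π/5) = √((1 + cos 2π/5)/2) = 0.809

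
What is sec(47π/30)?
sec(47π/30) = 4.81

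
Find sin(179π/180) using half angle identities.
sin(179π/180) = √((1 - cos 179π/90)/2) = 0.01745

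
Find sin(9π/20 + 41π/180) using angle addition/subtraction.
sin(9π/20 + 41π/180) = sin 9π/20 cos 41π/180 + cos 9π/20 sin 41π/180 = 0.848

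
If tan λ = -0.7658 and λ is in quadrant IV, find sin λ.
sin λ = -0.608 (using tan²λ + 1 = sec²λ)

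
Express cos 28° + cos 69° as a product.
cos 28° + cos 69° = 2 cos(48.5°) cos(-20.5°)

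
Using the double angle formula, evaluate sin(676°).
sin(676°) = 2 sin 338° cos 338° = -0.6947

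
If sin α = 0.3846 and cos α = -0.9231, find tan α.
tan α = sin α / cos α = -0.4166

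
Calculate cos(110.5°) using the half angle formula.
cos(110.5°) = -√((1 + cos 221°)/2) = -0.3502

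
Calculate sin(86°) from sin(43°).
sin(86°) = 2 sin 43° cos 43° = 0.9976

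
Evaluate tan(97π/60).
tan(97π/60) = -2.605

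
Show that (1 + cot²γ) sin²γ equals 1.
LHS = csc²γ · sin²γ = (1/sin²γ) · sin²γ = 1 = RHS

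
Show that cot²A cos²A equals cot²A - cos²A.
RHS = cos²A/sin²A - cos²A = cos²A(1/sin²A - 1) = cos²A · (1 - sin²A)/sin²A = cos²A · cos²A/sin²A = cos²A · cot²A = LHS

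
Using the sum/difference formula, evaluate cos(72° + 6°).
cos(72° + 6°) = cos 72° cos 6° - sin 72° sin 6° = 0.2079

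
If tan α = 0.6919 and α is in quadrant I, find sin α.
sin α = 0.569 (using tan²α + 1 = sec²α)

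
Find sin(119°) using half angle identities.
sin(119°) = √((1 - cos 238°)/2) = 0.8746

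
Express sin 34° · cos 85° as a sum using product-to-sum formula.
sin 34° cos 85° = (1/2)[sin(34°+85°) + sin(34°-85°)]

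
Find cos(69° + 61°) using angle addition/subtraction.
cos(69° + 61°) = cos 69° cos 61° - sin 69° sin 61° = -0.6428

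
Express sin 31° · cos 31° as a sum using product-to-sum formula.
sin 31° cos 31° = (1/2)[sin(31°+31°) + sin(31°-31°)]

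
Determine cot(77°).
cot(77°) = 0.2309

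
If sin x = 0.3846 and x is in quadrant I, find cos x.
cos x = 0.9231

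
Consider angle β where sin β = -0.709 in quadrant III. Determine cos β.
cos β = ±√(1 - sin²β) = -0.7052 (negative in QIII)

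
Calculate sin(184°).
sin(184°) = -0.06976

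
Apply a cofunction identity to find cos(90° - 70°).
cos(90° - 70°) = sin(70°) = 0.9397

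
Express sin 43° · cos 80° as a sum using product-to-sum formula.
sin 43° cos 80° = (1/2)[sin(43°+80°) + sin(43°-80°)]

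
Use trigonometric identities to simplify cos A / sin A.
cos A / sin A = cot A (using Quotient identity)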